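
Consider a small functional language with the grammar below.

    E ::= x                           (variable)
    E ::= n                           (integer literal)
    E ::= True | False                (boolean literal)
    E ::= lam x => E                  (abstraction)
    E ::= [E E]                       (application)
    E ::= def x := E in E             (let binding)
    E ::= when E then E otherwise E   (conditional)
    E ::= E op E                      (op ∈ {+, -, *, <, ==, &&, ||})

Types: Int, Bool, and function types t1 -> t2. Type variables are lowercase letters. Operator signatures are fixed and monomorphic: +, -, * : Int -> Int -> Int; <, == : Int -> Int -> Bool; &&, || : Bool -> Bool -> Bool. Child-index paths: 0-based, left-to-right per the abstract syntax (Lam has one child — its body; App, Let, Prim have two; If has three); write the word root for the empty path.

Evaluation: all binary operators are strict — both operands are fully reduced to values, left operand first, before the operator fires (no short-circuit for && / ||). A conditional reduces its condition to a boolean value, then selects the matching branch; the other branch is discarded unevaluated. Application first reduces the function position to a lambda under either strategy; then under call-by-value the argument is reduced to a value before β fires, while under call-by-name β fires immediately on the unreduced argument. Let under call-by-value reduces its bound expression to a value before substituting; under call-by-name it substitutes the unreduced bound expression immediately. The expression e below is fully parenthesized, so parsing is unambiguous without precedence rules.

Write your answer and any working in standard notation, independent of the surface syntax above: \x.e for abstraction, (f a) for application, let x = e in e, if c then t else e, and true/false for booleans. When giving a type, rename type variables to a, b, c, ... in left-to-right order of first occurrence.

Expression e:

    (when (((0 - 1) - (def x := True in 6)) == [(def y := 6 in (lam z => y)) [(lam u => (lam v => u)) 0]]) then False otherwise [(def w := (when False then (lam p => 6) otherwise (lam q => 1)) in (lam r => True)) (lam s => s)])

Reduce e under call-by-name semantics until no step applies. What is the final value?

Answer: true

Trace:
step 0: (if (((0 - 1) - (let x = true in 6)) == ((let y = 6 in (\z.y)) ((\u.(\v.u)) 0))) then false else ((let w = (if false then (\p.6) else (\q.1)) in (\r.true)) (\s.s)))
step 1: [delta@0.0.0] (if ((-1 - (let x = true in 6)) == ((let y = 6 in (\z.y)) ((\u.(\v.u)) 0))) then false else ((let w = (if false then (\p.6) else (\q.1)) in (\r.true)) (\s.s)))
step 2: [let@0.0.1] (if ((-1 - 6) == ((let y = 6 in (\z.y)) ((\u.(\v.u)) 0))) then false else ((let w = (if false then (\p.6) else (\q.1)) in (\r.true)) (\s.s)))
step 3: [delta@0.0] (if (-7 == ((let y = 6 in (\z.y)) ((\u.(\v.u)) 0))) then false else ((let w = (if false then (\p.6) else (\q.1)) in (\r.true)) (\s.s)))
step 4: [let@0.1.0] (if (-7 == ((\z.6) ((\u.(\v.u)) 0))) then false else ((let w = (if false then (\p.6) else (\q.1)) in (\r.true)) (\s.s)))
step 5: [beta@0.1] (if (-7 == 6) then false else ((let w = (if false then (\p.6) else (\q.1)) in (\r.true)) (\s.s)))
step 6: [delta@0] (if false then false else ((let w = (if false then (\p.6) else (\q.1)) in (\r.true)) (\s.s)))
step 7: [if@root] ((let w = (if false then (\p.6) else (\q.1)) in (\r.true)) (\s.s))
step 8: [let@0] ((\r.true) (\s.s))
step 9: [beta@root] true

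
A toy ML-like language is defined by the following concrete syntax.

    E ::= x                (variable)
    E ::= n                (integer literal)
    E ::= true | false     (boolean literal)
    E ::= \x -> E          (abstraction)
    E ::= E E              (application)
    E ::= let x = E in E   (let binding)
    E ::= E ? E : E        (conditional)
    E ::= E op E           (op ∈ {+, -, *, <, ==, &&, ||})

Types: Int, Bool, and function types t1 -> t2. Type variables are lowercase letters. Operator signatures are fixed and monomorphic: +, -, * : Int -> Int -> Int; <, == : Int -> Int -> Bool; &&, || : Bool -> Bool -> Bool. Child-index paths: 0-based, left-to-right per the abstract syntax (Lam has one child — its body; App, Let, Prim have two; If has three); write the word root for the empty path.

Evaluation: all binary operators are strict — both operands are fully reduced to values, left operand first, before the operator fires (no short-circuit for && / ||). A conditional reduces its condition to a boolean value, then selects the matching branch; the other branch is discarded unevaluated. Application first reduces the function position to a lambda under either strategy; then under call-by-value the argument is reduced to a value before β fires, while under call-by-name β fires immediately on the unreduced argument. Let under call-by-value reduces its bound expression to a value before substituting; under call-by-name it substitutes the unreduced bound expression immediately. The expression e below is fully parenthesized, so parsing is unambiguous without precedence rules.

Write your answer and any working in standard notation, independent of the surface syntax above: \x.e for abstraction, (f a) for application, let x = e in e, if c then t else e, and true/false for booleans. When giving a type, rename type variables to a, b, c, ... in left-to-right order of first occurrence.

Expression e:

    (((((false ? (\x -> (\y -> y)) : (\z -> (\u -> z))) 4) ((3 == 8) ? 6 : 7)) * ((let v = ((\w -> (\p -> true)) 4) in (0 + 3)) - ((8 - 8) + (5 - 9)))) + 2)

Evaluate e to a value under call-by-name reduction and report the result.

Working:
step 0: (((((if false then (\x.(\y.y)) else (\z.(\u.z))) 4) (if (3 == 8) then 6 else 7)) * ((let v = ((\w.(\p.true)) 4) in (0 + 3)) - ((8 - 8) + (5 - 9)))) + 2)
step 1: [if@0.0.0.0] (((((\z.(\u.z)) 4) (if (3 == 8) then 6 else 7)) * ((let v = ((\w.(\p.true)) 4) in (0 + 3)) - ((8 - 8) + (5 - 9)))) + 2)
step 2: [beta@0.0.0] ((((\u.4) (if (3 == 8) then 6 else 7)) * ((let v = ((\w.(\p.true)) 4) in (0 + 3)) - ((8 - 8) + (5 - 9)))) + 2)
step 3: [beta@0.0] ((4 * ((let v = ((\w.(\p.true)) 4) in (0 + 3)) - ((8 - 8) + (5 - 9)))) + 2)
step 4: [let@0.1.0] ((4 * ((0 + 3) - ((8 - 8) + (5 - 9)))) + 2)
step 5: [delta@0.1.0] ((4 * (3 - ((8 - 8) + (5 - 9)))) + 2)
step 6: [delta@0.1.1.0] ((4 * (3 - (0 + (5 - 9)))) + 2)
step 7: [delta@0.1.1.1] ((4 * (3 - (0 + -4))) + 2)
step 8: [delta@0.1.1] ((4 * (3 - -4)) + 2)
step 9: [delta@0.1] ((4 * 7) + 2)
step 10: [delta@0] (28 + 2)
step 11: [delta@root] 30

Answer: 30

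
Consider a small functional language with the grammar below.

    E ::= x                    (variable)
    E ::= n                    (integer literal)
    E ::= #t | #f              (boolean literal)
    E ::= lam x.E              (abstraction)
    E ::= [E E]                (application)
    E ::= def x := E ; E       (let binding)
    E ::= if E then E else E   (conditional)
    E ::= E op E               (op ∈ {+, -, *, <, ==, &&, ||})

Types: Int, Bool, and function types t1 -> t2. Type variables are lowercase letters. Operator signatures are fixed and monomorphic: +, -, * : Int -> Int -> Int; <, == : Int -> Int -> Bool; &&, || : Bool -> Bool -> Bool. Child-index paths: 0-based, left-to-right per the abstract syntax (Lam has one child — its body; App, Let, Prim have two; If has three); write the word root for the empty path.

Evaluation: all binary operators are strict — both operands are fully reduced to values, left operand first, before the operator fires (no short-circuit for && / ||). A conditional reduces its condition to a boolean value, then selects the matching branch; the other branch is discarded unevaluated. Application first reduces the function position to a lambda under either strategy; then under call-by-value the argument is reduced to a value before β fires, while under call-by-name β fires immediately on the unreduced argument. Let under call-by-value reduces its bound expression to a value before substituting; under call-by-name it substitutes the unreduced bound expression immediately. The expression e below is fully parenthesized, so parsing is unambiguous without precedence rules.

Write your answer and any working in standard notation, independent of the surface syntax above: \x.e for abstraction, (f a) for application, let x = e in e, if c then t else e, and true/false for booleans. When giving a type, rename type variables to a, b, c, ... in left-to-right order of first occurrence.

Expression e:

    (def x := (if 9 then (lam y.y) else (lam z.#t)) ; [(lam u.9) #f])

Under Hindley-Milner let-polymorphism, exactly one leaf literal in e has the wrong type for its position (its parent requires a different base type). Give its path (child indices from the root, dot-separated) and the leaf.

Derivation:
  unify Int ~ Bool
  FAIL: mismatch Int ~ Bool

Answer: 0.0 : 9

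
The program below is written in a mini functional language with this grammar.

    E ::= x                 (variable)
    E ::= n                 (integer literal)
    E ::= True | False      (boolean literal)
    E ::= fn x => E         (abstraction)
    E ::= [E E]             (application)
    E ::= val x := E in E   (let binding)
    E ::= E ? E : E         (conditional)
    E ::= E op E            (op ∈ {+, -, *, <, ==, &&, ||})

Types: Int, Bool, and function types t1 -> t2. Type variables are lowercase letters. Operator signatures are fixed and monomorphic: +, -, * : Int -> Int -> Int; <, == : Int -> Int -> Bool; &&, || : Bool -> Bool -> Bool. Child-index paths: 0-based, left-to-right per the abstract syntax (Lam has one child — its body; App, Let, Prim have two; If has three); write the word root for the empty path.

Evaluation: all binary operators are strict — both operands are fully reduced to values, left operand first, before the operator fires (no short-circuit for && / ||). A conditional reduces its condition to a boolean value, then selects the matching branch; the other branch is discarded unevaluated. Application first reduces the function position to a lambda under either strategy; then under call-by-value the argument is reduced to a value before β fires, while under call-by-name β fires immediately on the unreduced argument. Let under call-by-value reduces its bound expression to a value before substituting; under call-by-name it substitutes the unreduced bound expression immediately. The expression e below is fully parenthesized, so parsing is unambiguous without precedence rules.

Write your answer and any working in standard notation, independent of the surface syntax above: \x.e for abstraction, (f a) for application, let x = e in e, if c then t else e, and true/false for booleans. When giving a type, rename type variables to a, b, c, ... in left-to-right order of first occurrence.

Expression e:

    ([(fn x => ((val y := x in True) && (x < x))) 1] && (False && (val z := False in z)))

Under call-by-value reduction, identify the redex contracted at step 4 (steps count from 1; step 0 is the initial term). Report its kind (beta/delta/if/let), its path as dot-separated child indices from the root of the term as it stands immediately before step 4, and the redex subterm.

Answer: delta at 0 : (true && false)

Derivation:
step 0: (((\x.((let y = x in true) && (x < x))) 1) && (false && (let z = false in z)))
step 1: [beta@0] (((let y = 1 in true) && (1 < 1)) && (false && (let z = false in z)))
step 2: [let@0.0] ((true && (1 < 1)) && (false && (let z = false in z)))
step 3: [delta@0.1] ((true && false) && (false && (let z = false in z)))
step 4: [delta@0] (false && (false && (let z = false in z)))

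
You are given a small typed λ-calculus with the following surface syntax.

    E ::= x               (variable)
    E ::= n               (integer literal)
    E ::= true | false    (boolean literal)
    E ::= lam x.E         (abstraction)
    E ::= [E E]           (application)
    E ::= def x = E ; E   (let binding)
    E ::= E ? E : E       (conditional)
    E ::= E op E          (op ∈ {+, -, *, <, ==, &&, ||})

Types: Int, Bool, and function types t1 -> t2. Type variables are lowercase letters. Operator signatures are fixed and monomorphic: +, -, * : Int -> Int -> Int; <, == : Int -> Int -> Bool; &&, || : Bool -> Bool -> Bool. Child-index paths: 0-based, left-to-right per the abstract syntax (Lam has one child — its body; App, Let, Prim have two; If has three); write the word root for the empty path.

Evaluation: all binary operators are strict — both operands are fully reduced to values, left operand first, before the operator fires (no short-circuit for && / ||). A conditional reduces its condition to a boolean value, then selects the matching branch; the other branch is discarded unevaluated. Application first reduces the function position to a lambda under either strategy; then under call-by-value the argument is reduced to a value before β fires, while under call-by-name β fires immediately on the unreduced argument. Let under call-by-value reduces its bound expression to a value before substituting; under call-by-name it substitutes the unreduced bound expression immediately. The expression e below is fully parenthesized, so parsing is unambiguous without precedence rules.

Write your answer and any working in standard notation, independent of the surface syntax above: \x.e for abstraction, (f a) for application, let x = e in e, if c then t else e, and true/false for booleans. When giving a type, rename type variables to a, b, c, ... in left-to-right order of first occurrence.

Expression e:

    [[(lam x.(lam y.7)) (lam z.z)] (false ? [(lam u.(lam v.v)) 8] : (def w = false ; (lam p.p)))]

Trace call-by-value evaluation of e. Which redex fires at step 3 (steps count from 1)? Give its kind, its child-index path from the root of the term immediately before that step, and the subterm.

Trace:
step 0: (((\x.(\y.7)) (\z.z)) (if false then ((\u.(\v.v)) 8) else (let w = false in (\p.p))))
step 1: [beta@0] ((\y.7) (if false then ((\u.(\v.v)) 8) else (let w = false in (\p.p))))
step 2: [if@1] ((\y.7) (let w = false in (\p.p)))
step 3: [let@1] ((\y.7) (\p.p))

Answer: let at 1 : (let w = false in (\p.p))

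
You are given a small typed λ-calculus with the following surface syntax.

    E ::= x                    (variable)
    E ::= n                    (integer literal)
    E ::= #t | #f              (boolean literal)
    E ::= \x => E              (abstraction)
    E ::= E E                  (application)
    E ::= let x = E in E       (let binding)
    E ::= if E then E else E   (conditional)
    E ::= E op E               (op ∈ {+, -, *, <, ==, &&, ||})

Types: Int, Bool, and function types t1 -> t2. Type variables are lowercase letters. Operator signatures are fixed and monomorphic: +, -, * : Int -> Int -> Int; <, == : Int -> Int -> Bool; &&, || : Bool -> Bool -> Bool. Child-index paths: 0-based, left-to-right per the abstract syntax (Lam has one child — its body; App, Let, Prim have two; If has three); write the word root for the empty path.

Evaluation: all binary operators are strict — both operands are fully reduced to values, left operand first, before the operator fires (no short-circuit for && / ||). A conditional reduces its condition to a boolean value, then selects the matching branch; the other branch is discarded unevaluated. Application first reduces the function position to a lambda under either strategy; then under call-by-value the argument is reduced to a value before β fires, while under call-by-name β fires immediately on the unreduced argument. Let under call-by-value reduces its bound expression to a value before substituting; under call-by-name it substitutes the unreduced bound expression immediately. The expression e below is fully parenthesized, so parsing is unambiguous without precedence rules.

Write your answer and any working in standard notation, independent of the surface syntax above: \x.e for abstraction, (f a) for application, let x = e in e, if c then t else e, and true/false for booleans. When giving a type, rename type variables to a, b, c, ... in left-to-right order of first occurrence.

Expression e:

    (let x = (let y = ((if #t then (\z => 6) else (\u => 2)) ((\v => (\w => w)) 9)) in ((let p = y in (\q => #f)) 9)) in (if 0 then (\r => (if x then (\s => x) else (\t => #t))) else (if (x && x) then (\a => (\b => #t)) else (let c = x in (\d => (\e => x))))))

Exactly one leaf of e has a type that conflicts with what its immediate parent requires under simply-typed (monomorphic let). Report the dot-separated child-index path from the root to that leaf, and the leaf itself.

Derivation:
  unify Bool ~ Bool
\z._ : a -> Int
\u._ : b -> Int
  unify a -> Int ~ b -> Int
  unify a ~ b
  unify Int ~ Int
w : d
\w._ : d -> d
\v._ : c -> d -> d
  unify c -> d -> d ~ Int -> e
  unify c ~ Int
  unify d -> d ~ e
_ _ : d -> d
  unify b -> Int ~ (d -> d) -> f
  unify b ~ d -> d
  unify Int ~ f
_ _ : Int
let y : Int
y : Int
let p : Int
\q._ : g -> Bool
  unify g -> Bool ~ Int -> h
  unify g ~ Int
  unify Bool ~ h
_ _ : Bool
let x : Bool
  unify Int ~ Bool
  FAIL: mismatch Int ~ Bool

Answer: 1.0 : 0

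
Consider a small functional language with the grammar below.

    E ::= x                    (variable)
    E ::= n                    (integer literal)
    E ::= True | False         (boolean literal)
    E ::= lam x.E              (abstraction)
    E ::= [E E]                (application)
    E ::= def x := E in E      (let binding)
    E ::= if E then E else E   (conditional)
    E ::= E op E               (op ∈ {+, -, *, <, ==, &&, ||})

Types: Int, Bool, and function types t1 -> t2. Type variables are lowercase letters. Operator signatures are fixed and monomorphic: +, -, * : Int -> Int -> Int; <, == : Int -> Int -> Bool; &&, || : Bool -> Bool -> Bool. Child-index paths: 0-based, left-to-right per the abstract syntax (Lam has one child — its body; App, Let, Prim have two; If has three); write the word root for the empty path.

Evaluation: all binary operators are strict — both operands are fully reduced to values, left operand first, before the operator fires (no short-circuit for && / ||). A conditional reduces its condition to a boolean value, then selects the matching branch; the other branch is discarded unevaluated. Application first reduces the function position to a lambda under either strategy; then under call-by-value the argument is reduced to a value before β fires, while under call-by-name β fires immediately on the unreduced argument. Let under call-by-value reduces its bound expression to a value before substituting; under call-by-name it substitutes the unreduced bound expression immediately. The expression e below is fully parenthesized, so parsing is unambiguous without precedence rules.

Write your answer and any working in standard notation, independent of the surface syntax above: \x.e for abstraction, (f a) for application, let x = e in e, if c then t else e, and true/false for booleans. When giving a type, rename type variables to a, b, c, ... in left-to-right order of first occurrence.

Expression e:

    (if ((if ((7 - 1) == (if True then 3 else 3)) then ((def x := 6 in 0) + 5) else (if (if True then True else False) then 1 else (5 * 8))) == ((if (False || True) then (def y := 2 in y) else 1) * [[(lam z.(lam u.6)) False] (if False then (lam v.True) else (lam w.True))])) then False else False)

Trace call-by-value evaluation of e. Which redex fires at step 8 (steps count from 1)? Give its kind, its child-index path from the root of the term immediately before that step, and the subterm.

Answer: if at 0.1.0 : (if true then (let y = 2 in y) else 1)

Working:
step 0: (if ((if ((7 - 1) == (if true then 3 else 3)) then ((let x = 6 in 0) + 5) else (if (if true then true else false) then 1 else (5 * 8))) == ((if (false || true) then (let y = 2 in y) else 1) * (((\z.(\u.6)) false) (if false then (\v.true) else (\w.true))))) then false else false)
step 1: [delta@0.0.0.0] (if ((if (6 == (if true then 3 else 3)) then ((let x = 6 in 0) + 5) else (if (if true then true else false) then 1 else (5 * 8))) == ((if (false || true) then (let y = 2 in y) else 1) * (((\z.(\u.6)) false) (if false then (\v.true) else (\w.true))))) then false else false)
step 2: [if@0.0.0.1] (if ((if (6 == 3) then ((let x = 6 in 0) + 5) else (if (if true then true else false) then 1 else (5 * 8))) == ((if (false || true) then (let y = 2 in y) else 1) * (((\z.(\u.6)) false) (if false then (\v.true) else (\w.true))))) then false else false)
step 3: [delta@0.0.0] (if ((if false then ((let x = 6 in 0) + 5) else (if (if true then true else false) then 1 else (5 * 8))) == ((if (false || true) then (let y = 2 in y) else 1) * (((\z.(\u.6)) false) (if false then (\v.true) else (\w.true))))) then false else false)
step 4: [if@0.0] (if ((if (if true then true else false) then 1 else (5 * 8)) == ((if (false || true) then (let y = 2 in y) else 1) * (((\z.(\u.6)) false) (if false then (\v.true) else (\w.true))))) then false else false)
step 5: [if@0.0.0] (if ((if true then 1 else (5 * 8)) == ((if (false || true) then (let y = 2 in y) else 1) * (((\z.(\u.6)) false) (if false then (\v.true) else (\w.true))))) then false else false)
step 6: [if@0.0] (if (1 == ((if (false || true) then (let y = 2 in y) else 1) * (((\z.(\u.6)) false) (if false then (\v.true) else (\w.true))))) then false else false)
step 7: [delta@0.1.0.0] (if (1 == ((if true then (let y = 2 in y) else 1) * (((\z.(\u.6)) false) (if false then (\v.true) else (\w.true))))) then false else false)
step 8: [if@0.1.0] (if (1 == ((let y = 2 in y) * (((\z.(\u.6)) false) (if false then (\v.true) else (\w.true))))) then false else false)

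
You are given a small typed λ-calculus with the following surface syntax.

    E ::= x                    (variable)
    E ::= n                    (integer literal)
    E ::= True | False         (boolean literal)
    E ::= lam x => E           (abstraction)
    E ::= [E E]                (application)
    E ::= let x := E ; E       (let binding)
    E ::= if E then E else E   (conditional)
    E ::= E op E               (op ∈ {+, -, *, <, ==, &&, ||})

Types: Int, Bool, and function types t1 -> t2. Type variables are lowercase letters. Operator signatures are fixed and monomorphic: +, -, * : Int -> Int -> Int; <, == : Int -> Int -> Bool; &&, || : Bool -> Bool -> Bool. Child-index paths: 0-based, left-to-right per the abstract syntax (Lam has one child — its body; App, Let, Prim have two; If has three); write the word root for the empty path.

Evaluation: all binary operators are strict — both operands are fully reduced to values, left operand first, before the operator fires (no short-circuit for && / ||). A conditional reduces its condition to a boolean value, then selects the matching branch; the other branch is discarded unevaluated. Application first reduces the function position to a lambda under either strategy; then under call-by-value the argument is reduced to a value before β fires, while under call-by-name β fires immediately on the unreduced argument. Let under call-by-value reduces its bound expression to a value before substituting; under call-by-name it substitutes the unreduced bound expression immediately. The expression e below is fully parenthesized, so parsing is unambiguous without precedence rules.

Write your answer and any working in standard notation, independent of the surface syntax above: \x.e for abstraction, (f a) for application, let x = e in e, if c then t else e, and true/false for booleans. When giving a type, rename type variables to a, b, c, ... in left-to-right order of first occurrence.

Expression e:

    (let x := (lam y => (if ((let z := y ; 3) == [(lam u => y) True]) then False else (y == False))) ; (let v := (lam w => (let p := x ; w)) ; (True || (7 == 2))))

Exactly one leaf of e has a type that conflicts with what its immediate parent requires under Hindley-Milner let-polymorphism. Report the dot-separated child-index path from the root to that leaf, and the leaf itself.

Answer: 0.0.2.1 : false

Trace:
y : a
let z : a
  unify Int ~ Int
y : a
\u._ : b -> a
  unify b -> a ~ Bool -> c
  unify b ~ Bool
  unify a ~ c
_ _ : c
  unify c ~ Int
  unify Bool ~ Bool
y : Int
  unify Int ~ Int
  unify Bool ~ Int
  FAIL: mismatch Bool ~ Int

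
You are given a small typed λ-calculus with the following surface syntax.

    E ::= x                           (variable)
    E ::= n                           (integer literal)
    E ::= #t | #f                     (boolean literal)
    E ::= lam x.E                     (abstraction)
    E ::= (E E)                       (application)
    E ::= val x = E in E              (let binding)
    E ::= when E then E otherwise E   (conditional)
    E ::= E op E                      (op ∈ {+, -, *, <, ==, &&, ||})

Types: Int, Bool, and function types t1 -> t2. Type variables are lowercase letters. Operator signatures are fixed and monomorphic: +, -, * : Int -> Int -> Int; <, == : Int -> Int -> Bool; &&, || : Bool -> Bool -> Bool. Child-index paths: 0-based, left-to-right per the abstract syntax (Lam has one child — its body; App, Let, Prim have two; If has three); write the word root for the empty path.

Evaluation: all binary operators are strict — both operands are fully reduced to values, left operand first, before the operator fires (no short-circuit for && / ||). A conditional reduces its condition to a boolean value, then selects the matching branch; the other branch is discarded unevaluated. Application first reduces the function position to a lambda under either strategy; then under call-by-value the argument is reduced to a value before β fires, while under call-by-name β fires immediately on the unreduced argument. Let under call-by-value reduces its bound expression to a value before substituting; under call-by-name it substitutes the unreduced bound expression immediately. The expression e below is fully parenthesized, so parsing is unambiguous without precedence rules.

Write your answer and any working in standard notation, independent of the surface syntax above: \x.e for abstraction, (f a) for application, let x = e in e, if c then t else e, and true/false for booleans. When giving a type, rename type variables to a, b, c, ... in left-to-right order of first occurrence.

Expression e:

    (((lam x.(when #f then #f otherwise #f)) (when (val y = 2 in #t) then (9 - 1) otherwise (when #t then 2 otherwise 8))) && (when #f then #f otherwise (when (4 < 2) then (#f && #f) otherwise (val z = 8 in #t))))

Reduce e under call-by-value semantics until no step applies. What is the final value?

Derivation:
step 0: (((\x.(if false then false else false)) (if (let y = 2 in true) then (9 - 1) else (if true then 2 else 8))) && (if false then false else (if (4 < 2) then (false && false) else (let z = 8 in true))))
step 1: [let@0.1.0] (((\x.(if false then false else false)) (if true then (9 - 1) else (if true then 2 else 8))) && (if false then false else (if (4 < 2) then (false && false) else (let z = 8 in true))))
step 2: [if@0.1] (((\x.(if false then false else false)) (9 - 1)) && (if false then false else (if (4 < 2) then (false && false) else (let z = 8 in true))))
step 3: [delta@0.1] (((\x.(if false then false else false)) 8) && (if false then false else (if (4 < 2) then (false && false) else (let z = 8 in true))))
step 4: [beta@0] ((if false then false else false) && (if false then false else (if (4 < 2) then (false && false) else (let z = 8 in true))))
step 5: [if@0] (false && (if false then false else (if (4 < 2) then (false && false) else (let z = 8 in true))))
step 6: [if@1] (false && (if (4 < 2) then (false && false) else (let z = 8 in true)))
step 7: [delta@1.0] (false && (if false then (false && false) else (let z = 8 in true)))
step 8: [if@1] (false && (let z = 8 in true))
step 9: [let@1] (false && true)
step 10: [delta@root] false

Answer: false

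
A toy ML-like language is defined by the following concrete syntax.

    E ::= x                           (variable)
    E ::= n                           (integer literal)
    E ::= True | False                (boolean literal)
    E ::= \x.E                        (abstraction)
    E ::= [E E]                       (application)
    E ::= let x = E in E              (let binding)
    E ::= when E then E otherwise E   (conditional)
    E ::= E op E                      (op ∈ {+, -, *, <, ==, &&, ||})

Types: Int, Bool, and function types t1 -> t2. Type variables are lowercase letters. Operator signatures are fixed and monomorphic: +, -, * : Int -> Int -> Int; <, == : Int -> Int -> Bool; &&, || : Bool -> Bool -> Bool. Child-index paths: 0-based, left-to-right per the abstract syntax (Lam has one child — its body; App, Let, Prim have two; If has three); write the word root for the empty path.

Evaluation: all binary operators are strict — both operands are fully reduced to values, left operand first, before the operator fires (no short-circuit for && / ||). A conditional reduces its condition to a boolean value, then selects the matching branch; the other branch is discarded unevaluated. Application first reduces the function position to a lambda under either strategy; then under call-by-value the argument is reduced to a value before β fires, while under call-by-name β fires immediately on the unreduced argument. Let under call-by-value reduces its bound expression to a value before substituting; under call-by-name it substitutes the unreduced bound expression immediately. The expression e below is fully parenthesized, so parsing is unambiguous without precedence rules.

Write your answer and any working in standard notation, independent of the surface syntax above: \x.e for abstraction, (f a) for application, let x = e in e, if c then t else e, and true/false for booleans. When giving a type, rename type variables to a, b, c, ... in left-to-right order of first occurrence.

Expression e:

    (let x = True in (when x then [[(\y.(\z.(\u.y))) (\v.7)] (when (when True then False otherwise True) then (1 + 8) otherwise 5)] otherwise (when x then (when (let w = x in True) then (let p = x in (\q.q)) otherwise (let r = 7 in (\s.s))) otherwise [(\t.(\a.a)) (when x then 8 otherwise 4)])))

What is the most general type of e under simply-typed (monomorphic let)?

Answer: (a -> Int) -> a -> Int

Derivation:
let x : Bool
x : Bool
  unify Bool ~ Bool
y : a
\u._ : c -> a
\z._ : b -> c -> a
\y._ : a -> b -> c -> a
\v._ : d -> Int
  unify a -> b -> c -> a ~ (d -> Int) -> e
  unify a ~ d -> Int
  unify b -> c -> d -> Int ~ e
_ _ : b -> c -> d -> Int
  unify Bool ~ Bool
  unify Bool ~ Bool
  unify Bool ~ Bool
  unify Int ~ Int
  unify Int ~ Int
  unify Int ~ Int
  unify b -> c -> d -> Int ~ Int -> f
  unify b ~ Int
  unify c -> d -> Int ~ f
_ _ : c -> d -> Int
x : Bool
  unify Bool ~ Bool
x : Bool
let w : Bool
  unify Bool ~ Bool
x : Bool
let p : Bool
q : g
\q._ : g -> g
let r : Int
s : h
\s._ : h -> h
  unify g -> g ~ h -> h
  unify g ~ h
  unify h ~ h
a : j
\a._ : j -> j
\t._ : i -> j -> j
x : Bool
  unify Bool ~ Bool
  unify Int ~ Int
  unify i -> j -> j ~ Int -> k
  unify i ~ Int
  unify j -> j ~ k
_ _ : j -> j
  unify h -> h ~ j -> j
  unify h ~ j
  unify j ~ j
  unify c -> d -> Int ~ j -> j
  unify c ~ j
  unify d -> Int ~ j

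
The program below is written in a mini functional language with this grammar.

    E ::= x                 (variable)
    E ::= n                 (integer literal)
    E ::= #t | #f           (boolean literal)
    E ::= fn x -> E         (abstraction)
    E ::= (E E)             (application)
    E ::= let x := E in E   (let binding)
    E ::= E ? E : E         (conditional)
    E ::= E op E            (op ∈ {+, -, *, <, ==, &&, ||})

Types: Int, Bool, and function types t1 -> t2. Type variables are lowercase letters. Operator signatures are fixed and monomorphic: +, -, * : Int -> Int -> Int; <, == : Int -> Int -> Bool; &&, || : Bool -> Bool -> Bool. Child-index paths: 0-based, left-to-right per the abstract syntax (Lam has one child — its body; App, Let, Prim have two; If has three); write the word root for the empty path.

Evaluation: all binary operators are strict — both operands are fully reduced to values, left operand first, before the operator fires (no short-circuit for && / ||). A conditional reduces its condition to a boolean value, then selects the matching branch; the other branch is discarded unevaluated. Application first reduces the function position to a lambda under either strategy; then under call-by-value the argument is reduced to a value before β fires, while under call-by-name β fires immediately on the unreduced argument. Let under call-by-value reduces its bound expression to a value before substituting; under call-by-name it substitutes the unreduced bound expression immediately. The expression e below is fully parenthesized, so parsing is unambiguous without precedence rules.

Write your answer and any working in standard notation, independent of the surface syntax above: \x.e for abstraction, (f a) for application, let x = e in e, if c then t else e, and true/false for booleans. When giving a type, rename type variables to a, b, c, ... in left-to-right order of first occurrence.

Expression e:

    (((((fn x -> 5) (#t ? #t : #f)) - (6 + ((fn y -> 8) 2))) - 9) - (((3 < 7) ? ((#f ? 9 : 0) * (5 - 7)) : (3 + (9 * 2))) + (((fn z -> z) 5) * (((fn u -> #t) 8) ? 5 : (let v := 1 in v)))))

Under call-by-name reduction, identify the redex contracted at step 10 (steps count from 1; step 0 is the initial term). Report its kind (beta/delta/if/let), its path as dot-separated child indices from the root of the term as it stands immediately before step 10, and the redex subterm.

Trace:
step 0: (((((\x.5) (if true then true else false)) - (6 + ((\y.8) 2))) - 9) - ((if (3 < 7) then ((if false then 9 else 0) * (5 - 7)) else (3 + (9 * 2))) + (((\z.z) 5) * (if ((\u.true) 8) then 5 else (let v = 1 in v)))))
step 1: [beta@0.0.0] (((5 - (6 + ((\y.8) 2))) - 9) - ((if (3 < 7) then ((if false then 9 else 0) * (5 - 7)) else (3 + (9 * 2))) + (((\z.z) 5) * (if ((\u.true) 8) then 5 else (let v = 1 in v)))))
step 2: [beta@0.0.1.1] (((5 - (6 + 8)) - 9) - ((if (3 < 7) then ((if false then 9 else 0) * (5 - 7)) else (3 + (9 * 2))) + (((\z.z) 5) * (if ((\u.true) 8) then 5 else (let v = 1 in v)))))
step 3: [delta@0.0.1] (((5 - 14) - 9) - ((if (3 < 7) then ((if false then 9 else 0) * (5 - 7)) else (3 + (9 * 2))) + (((\z.z) 5) * (if ((\u.true) 8) then 5 else (let v = 1 in v)))))
step 4: [delta@0.0] ((-9 - 9) - ((if (3 < 7) then ((if false then 9 else 0) * (5 - 7)) else (3 + (9 * 2))) + (((\z.z) 5) * (if ((\u.true) 8) then 5 else (let v = 1 in v)))))
step 5: [delta@0] (-18 - ((if (3 < 7) then ((if false then 9 else 0) * (5 - 7)) else (3 + (9 * 2))) + (((\z.z) 5) * (if ((\u.true) 8) then 5 else (let v = 1 in v)))))
step 6: [delta@1.0.0] (-18 - ((if true then ((if false then 9 else 0) * (5 - 7)) else (3 + (9 * 2))) + (((\z.z) 5) * (if ((\u.true) 8) then 5 else (let v = 1 in v)))))
step 7: [if@1.0] (-18 - (((if false then 9 else 0) * (5 - 7)) + (((\z.z) 5) * (if ((\u.true) 8) then 5 else (let v = 1 in v)))))
step 8: [if@1.0.0] (-18 - ((0 * (5 - 7)) + (((\z.z) 5) * (if ((\u.true) 8) then 5 else (let v = 1 in v)))))
step 9: [delta@1.0.1] (-18 - ((0 * -2) + (((\z.z) 5) * (if ((\u.true) 8) then 5 else (let v = 1 in v)))))
step 10: [delta@1.0] (-18 - (0 + (((\z.z) 5) * (if ((\u.true) 8) then 5 else (let v = 1 in v)))))

Answer: delta at 1.0 : (0 * -2)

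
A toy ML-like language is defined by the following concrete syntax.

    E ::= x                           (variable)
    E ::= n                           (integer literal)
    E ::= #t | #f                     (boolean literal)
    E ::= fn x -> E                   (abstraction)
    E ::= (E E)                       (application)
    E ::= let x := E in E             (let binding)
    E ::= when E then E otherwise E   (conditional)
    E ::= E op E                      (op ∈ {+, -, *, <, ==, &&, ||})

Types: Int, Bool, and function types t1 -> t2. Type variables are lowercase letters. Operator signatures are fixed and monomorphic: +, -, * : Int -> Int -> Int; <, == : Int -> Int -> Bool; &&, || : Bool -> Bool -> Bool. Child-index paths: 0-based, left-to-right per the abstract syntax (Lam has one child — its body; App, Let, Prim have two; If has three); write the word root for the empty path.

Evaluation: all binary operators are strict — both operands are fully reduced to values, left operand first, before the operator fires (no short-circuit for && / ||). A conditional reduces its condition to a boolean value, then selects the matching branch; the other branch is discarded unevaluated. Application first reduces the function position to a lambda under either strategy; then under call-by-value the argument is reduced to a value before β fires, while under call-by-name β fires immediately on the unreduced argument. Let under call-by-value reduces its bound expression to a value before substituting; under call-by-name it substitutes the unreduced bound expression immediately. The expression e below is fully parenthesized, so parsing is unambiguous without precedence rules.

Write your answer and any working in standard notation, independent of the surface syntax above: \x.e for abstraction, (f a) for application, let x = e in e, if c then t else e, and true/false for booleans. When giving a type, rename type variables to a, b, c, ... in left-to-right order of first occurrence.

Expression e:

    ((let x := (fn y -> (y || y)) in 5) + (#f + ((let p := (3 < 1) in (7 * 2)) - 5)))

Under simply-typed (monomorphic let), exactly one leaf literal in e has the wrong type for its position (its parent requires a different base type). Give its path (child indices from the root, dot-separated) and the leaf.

Answer: 1.0 : false

Derivation:
y : a
  unify a ~ Bool
y : Bool
  unify Bool ~ Bool
\y._ : Bool -> Bool
let x : Bool -> Bool
  unify Int ~ Int
  unify Bool ~ Int
  FAIL: mismatch Bool ~ Int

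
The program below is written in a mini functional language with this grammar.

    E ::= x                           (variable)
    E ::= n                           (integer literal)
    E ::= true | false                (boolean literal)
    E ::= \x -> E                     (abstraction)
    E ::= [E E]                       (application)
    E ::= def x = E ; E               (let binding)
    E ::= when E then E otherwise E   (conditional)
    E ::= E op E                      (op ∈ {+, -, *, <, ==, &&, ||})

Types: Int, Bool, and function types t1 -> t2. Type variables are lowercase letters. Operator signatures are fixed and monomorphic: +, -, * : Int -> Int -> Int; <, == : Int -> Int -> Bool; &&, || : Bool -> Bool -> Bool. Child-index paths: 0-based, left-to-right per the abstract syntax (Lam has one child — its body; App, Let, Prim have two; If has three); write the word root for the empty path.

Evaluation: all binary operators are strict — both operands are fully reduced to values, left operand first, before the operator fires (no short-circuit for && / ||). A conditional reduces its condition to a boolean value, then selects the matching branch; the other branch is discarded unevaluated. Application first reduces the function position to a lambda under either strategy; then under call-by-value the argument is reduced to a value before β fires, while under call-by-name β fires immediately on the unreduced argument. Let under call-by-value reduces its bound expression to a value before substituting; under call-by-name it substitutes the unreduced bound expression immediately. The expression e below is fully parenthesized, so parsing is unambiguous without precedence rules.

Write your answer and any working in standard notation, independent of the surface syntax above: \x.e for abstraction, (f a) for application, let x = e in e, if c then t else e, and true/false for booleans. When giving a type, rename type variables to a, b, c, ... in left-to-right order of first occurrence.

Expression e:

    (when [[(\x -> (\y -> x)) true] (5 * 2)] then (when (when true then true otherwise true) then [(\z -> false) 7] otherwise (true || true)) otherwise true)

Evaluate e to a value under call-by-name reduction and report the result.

Answer: false

Working:
step 0: (if (((\x.(\y.x)) true) (5 * 2)) then (if (if true then true else true) then ((\z.false) 7) else (true || true)) else true)
step 1: [beta@0.0] (if ((\y.true) (5 * 2)) then (if (if true then true else true) then ((\z.false) 7) else (true || true)) else true)
step 2: [beta@0] (if true then (if (if true then true else true) then ((\z.false) 7) else (true || true)) else true)
step 3: [if@root] (if (if true then true else true) then ((\z.false) 7) else (true || true))
step 4: [if@0] (if true then ((\z.false) 7) else (true || true))
step 5: [if@root] ((\z.false) 7)
step 6: [beta@root] false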